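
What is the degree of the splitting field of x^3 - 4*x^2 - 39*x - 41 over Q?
3

The degree of the splitting field over Q equals the order of the Galois group, so first determine the group. The polynomial is an irreducible cubic over Q and its discriminant is 90601 = 301^2, a perfect square. For an irreducible cubic, a square discriminant forces the Galois group to be A_3, the cyclic group of order 3. The Galois group C_3 (3T1) has order 3, so the splitting field has degree 3 over Q.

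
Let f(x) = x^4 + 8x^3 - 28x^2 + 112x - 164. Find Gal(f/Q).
D_4, the dihedral group of order 8

The polynomial is an irreducible quartic over Q and its discriminant is -8923447296, which is not a perfect square, so the Galois group is not contained in A_4. The resolvent cubic y^3 + 28*y^2 + 1552*y + 16320 has exactly one rational root, so the Galois group is C_4 or D_4. The quartic remains irreducible over Q(sqrt(disc)), so the group is D_4.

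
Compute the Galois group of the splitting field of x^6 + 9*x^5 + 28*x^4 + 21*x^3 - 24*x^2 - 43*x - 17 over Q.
The polynomial f is an irreducible sextic over Q, so G = Gal(f/Q) is one of the 16 transitive subgroups 6T1, ..., 6T16 of S_6. The discriminant of f is 54786284800, which is not a perfect square, so G is not contained in A_6. The transitive groups of degree 6 not contained in A_6 are: C_6 (6T1, order 6), S_3 (6T2, order 6), D_6 (6T3, order 12), C_3 x S_3 (6T5, order 18), A_4 x C_2 (6T6, order 24), S_4 (6T8, order 24), S_3 x S_3 (6T9, order 36), S_4 x C_2 (6T11, order 48), (S_3 x S_3) : C_2 (6T13, order 72), PGL(2,5) (6T14, order 120), S_6 (6T16, order 720). By Dedekind's theorem, for a prime p not dividing disc(f) the degrees of the irreducible factors of f mod p form the cycle type of an element of G. Factoring f modulo the 22 such primes p <= 101 (skipping 2, 5, 13, 37, which divide the discriminant), each new pattern first appears at: mod 3: f = (x^3 + x^2 + 2x + 1)(x^3 + 2x^2 + 1), pattern 3+3; mod 17: f = (x)(x + 14)(x^4 + 12x^3 + 13x^2 + 9x + 3), pattern 4+1+1; mod 31: f = (x^2 + 4x + 13)(x^2 + 10x + 13)(x^2 + 26x + 1), pattern 2+2+2; mod 67: f = (x + 43)(x + 52)(x^2 + 14x + 5)(x^2 + 34x + 54), pattern 2+2+1+1. No other pattern occurs in this range, so the set of observed cycle types is {3+3, 4+1+1, 2+2+2, 2+2+1+1}. The candidates containing elements of all these cycle types are S_4 (6T8) of order 24, S_4 x C_2 (6T11) of order 48, PGL(2,5) (6T14) of order 120, S_6 (6T16) of order 720; the others are excluded. The observed types are precisely the cycle types that occur in S_4 (6T8) (apart from the identity). Each of the other remaining candidates has further cycle types, and by the Chebotarev density theorem the matching factorization patterns would occur for a proportion of primes equal to their share of the group: S_4 x C_2 (6T11) additionally contains elements of type 6, 4+2, 2+1+1+1+1 (17 of its 48 elements, about 35% of primes); PGL(2,5) (6T14) additionally contains elements of type 6, 5+1 (44 of its 120 elements, about 37% of primes); S_6 (6T16) additionally contains elements of type 6, 5+1, 4+2, 3+2+1, 3+1+1+1, 2+1+1+1+1 (529 of its 720 elements, about 73% of primes). None of the 22 primes tested shows any such pattern (for each of these groups the chance of that is below 10^-4), which rules them out. Hence G = S_4 (6T8), of order 24.

S_4, S_4(6c), the S_4-action on 6 points not in A_6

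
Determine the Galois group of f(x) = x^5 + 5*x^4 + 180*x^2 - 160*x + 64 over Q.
D_5

The polynomial f is an irreducible quintic over Q, so G = Gal(f/Q) is a transitive subgroup of S_5: one of C_5 (5T1, order 5), D_5 (5T2, order 10), F_20 (5T3, order 20), A_5 (5T4, order 60) or S_5 (5T5, order 120). The discriminant of f is 681836544000000 = 26112000^2, a perfect square, so G is contained in A_5. The transitive groups of degree 5 contained in A_5 are: C_5 (5T1, order 5), D_5 (5T2, order 10), A_5 (5T4, order 60). By Dedekind's theorem, for a prime p not dividing disc(f) the degrees of the irreducible factors of f mod p form the cycle type of an element of G. Factoring f modulo the 23 such primes p <= 103 (skipping 2, 3, 5, 17, which divide the discriminant), each new pattern first appears at: mod 7: f = (x^5 + 5x^4 + 5x^2 + x + 1), pattern 5; mod 29: f = (x + 13)(x^2 + 7x + 13)(x^2 + 14x + 22), pattern 2+2+1. No other pattern occurs in this range, so the set of observed cycle types is {5, 2+2+1}. The candidates containing elements of all these cycle types are D_5 (5T2) of order 10, A_5 (5T4) of order 60; the others are excluded. The observed types are precisely the cycle types that occur in D_5 (5T2) (apart from the identity). Each of the other remaining candidates has further cycle types, and by the Chebotarev density theorem the matching factorization patterns would occur for a proportion of primes equal to their share of the group: A_5 (5T4) additionally contains elements of type 3+1+1 (20 of its 60 elements, about 33% of primes). None of the 23 primes tested shows any such pattern (for each of these groups the chance of that is below 10^-4), which rules them out. Hence G = D_5 (5T2), of order 10.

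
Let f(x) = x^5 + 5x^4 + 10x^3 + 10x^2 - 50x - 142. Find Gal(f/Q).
A_5 (order 60)

The polynomial f is an irreducible quintic over Q, so G = Gal(f/Q) is a transitive subgroup of S_5: one of C_5 (5T1, order 5), D_5 (5T2, order 10), F_20 (5T3, order 20), A_5 (5T4, order 60) or S_5 (5T5, order 120). The discriminant of f is 58564000000 = 242000^2, a perfect square, so G is contained in A_5. The transitive groups of degree 5 contained in A_5 are: C_5 (5T1, order 5), D_5 (5T2, order 10), A_5 (5T4, order 60). By Dedekind's theorem, for a prime p not dividing disc(f) the degrees of the irreducible factors of f mod p form the cycle type of an element of G. Factoring f modulo the 3 such primes p <= 13 (skipping 2, 5, 11, which divide the discriminant), each new pattern first appears at: mod 3: f = (x^5 + 2x^4 + x^3 + x^2 + x + 2), pattern 5; mod 13: f = (x + 6)(x + 8)(x^3 + 4x^2 + 10x + 3), pattern 3+1+1. No other pattern occurs in this range, so the set of observed cycle types is {5, 3+1+1}. Among the candidates above, the only group containing elements of all these cycle types is A_5 (5T4) — each of C_5 (5T1), D_5 (5T2) lacks at least one of them. Hence G = A_5 (5T4), of order 60.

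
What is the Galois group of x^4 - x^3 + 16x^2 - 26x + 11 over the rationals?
The polynomial is an irreducible quartic over Q and its discriminant is 465125, which is not a perfect square, so the Galois group is not contained in A_4. The resolvent cubic y^3 - 16*y^2 - 18*y + 17 has exactly one rational root, so the Galois group is C_4 or D_4. The quartic becomes reducible over Q(sqrt(disc)), so the group is C_4.

C_4 (also written C4)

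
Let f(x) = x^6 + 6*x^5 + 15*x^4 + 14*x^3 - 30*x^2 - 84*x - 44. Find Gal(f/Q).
D_6 (order 12)

The polynomial f is an irreducible sextic over Q, so G = Gal(f/Q) is one of the 16 transitive subgroups 6T1, ..., 6T16 of S_6. The discriminant of f is 304930925568, which is not a perfect square, so G is not contained in A_6. The transitive groups of degree 6 not contained in A_6 are: C_6 (6T1, order 6), S_3 (6T2, order 6), D_6 (6T3, order 12), C_3 x S_3 (6T5, order 18), A_4 x C_2 (6T6, order 24), S_4 (6T8, order 24), S_3 x S_3 (6T9, order 36), S_4 x C_2 (6T11, order 48), (S_3 x S_3) : C_2 (6T13, order 72), PGL(2,5) (6T14, order 120), S_6 (6T16, order 720). By Dedekind's theorem, for a prime p not dividing disc(f) the degrees of the irreducible factors of f mod p form the cycle type of an element of G. Factoring f modulo the 79 such primes p <= 421 (skipping 2, 3, 41, which divide the discriminant), each new pattern first appears at: mod 5: f = (x^2 + x + 1)(x^2 + 2x + 4)(x^2 + 3x + 4), pattern 2+2+2; mod 7: f = (x^6 + 6x^5 + x^4 + 5x^2 + 5), pattern 6; mod 11: f = (x)(x + 6)(x^2 + 3x + 10)(x^2 + 8x + 3), pattern 2+2+1+1; mod 13: f = (x^3 + 3x^2 + 2x + 1)(x^3 + 3x^2 + 4x + 8), pattern 3+3; mod 61: f = (x + 22)(x + 31)(x + 38)(x + 43)(x + 56)(x + 60), pattern 1+1+1+1+1+1. No other pattern occurs in this range, so the set of observed cycle types is {2+2+2, 6, 2+2+1+1, 3+3, 1+1+1+1+1+1}. The candidates containing elements of all these cycle types are D_6 (6T3) of order 12, A_4 x C_2 (6T6) of order 24, S_3 x S_3 (6T9) of order 36, S_4 x C_2 (6T11) of order 48, (S_3 x S_3) : C_2 (6T13) of order 72, PGL(2,5) (6T14) of order 120, S_6 (6T16) of order 720; the others are excluded. The observed types are precisely the cycle types that occur in D_6 (6T3). Each of the other remaining candidates has further cycle types, and by the Chebotarev density theorem the matching factorization patterns would occur for a proportion of primes equal to their share of the group: A_4 x C_2 (6T6) additionally contains elements of type 2+1+1+1+1 (3 of its 24 elements, about 12% of primes); S_3 x S_3 (6T9) additionally contains elements of type 3+1+1+1 (4 of its 36 elements, about 11% of primes); S_4 x C_2 (6T11) additionally contains elements of type 4+2, 4+1+1, 2+1+1+1+1 (15 of its 48 elements, about 31% of primes); (S_3 x S_3) : C_2 (6T13) additionally contains elements of type 4+2, 3+2+1, 3+1+1+1, 2+1+1+1+1 (40 of its 72 elements, about 56% of primes); PGL(2,5) (6T14) additionally contains elements of type 5+1, 4+1+1 (54 of its 120 elements, about 45% of primes); S_6 (6T16) additionally contains elements of type 5+1, 4+2, 4+1+1, 3+2+1, 3+1+1+1, 2+1+1+1+1 (499 of its 720 elements, about 69% of primes). None of the 79 primes tested shows any such pattern (for each of these groups the chance of that is below 10^-4), which rules them out. Hence G = D_6 (6T3), of order 12.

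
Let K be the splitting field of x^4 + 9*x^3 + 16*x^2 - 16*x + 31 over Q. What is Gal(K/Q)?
C_4 (also written C4)

The polynomial is an irreducible quartic over Q and its discriminant is 5565125, which is not a perfect square, so the Galois group is not contained in A_4. The resolvent cubic y^3 - 16*y^2 - 268*y - 783 has exactly one rational root, so the Galois group is C_4 or D_4. The quartic becomes reducible over Q(sqrt(disc)), so the group is C_4.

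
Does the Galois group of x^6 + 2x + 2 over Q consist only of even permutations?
The polynomial is irreducible of degree 6 over Q. Its discriminant is -1292992, which is not a perfect square. A Galois group lies in the alternating group exactly when the discriminant is a square in Q, so the Galois group (S_6) is not contained in A_6.

No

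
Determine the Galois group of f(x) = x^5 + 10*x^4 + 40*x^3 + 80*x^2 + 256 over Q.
5T2: D_5

The polynomial f is an irreducible quintic over Q, so G = Gal(f/Q) is a transitive subgroup of S_5: one of C_5 (5T1, order 5), D_5 (5T2, order 10), F_20 (5T3, order 20), A_5 (5T4, order 60) or S_5 (5T5, order 120). The discriminant of f is 67108864000000 = 8192000^2, a perfect square, so G is contained in A_5. The transitive groups of degree 5 contained in A_5 are: C_5 (5T1, order 5), D_5 (5T2, order 10), A_5 (5T4, order 60). By Dedekind's theorem, for a prime p not dividing disc(f) the degrees of the irreducible factors of f mod p form the cycle type of an element of G. Factoring f modulo the 23 such primes p <= 97 (skipping 2, 5, which divide the discriminant), each new pattern first appears at: mod 3: f = (x + 2)(x^2 + 1)(x^2 + 2x + 2), pattern 2+2+1; mod 7: f = (x^5 + 3x^4 + 5x^3 + 3x^2 + 4), pattern 5. No other pattern occurs in this range, so the set of observed cycle types is {2+2+1, 5}. The candidates containing elements of all these cycle types are D_5 (5T2) of order 10, A_5 (5T4) of order 60; the others are excluded. The observed types are precisely the cycle types that occur in D_5 (5T2) (apart from the identity). Each of the other remaining candidates has further cycle types, and by the Chebotarev density theorem the matching factorization patterns would occur for a proportion of primes equal to their share of the group: A_5 (5T4) additionally contains elements of type 3+1+1 (20 of its 60 elements, about 33% of primes). None of the 23 primes tested shows any such pattern (for each of these groups the chance of that is below 10^-4), which rules them out. Hence G = D_5 (5T2), of order 10.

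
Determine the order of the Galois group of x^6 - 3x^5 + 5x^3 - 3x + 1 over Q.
The degree of the splitting field over Q equals the order of the Galois group, so first determine the group. The polynomial f is an irreducible sextic over Q, so G = Gal(f/Q) is one of the 16 transitive subgroups 6T1, ..., 6T16 of S_6. The discriminant of f is -34992, which is not a perfect square, so G is not contained in A_6. The transitive groups of degree 6 not contained in A_6 are: C_6 (6T1, order 6), S_3 (6T2, order 6), D_6 (6T3, order 12), C_3 x S_3 (6T5, order 18), A_4 x C_2 (6T6, order 24), S_4 (6T8, order 24), S_3 x S_3 (6T9, order 36), S_4 x C_2 (6T11, order 48), (S_3 x S_3) : C_2 (6T13, order 72), PGL(2,5) (6T14, order 120), S_6 (6T16, order 720). By Dedekind's theorem, for a prime p not dividing disc(f) the degrees of the irreducible factors of f mod p form the cycle type of an element of G. Factoring f modulo the 23 such primes p <= 97 (skipping 2, 3, which divide the discriminant), each new pattern first appears at: mod 5: f = (x^2 + x + 1)(x^2 + 2x + 3)(x^2 + 4x + 2), pattern 2+2+2; mod 7: f = (x^3 + x^2 + 3x + 1)(x^3 + 3x^2 + x + 1), pattern 3+3; mod 31: f = (x + 3)(x + 7)(x + 9)(x + 21)(x + 23)(x + 27), pattern 1+1+1+1+1+1. No other pattern occurs in this range, so the set of observed cycle types is {2+2+2, 3+3, 1+1+1+1+1+1}. The candidates containing elements of all these cycle types are C_6 (6T1) of order 6, S_3 (6T2) of order 6, D_6 (6T3) of order 12, C_3 x S_3 (6T5) of order 18, A_4 x C_2 (6T6) of order 24, S_4 (6T8) of order 24, S_3 x S_3 (6T9) of order 36, S_4 x C_2 (6T11) of order 48, (S_3 x S_3) : C_2 (6T13) of order 72, PGL(2,5) (6T14) of order 120, S_6 (6T16) of order 720; the others are excluded. The observed types are precisely the cycle types that occur in S_3 (6T2). Each of the other remaining candidates has further cycle types, and by the Chebotarev density theorem the matching factorization patterns would occur for a proportion of primes equal to their share of the group: C_6 (6T1) additionally contains elements of type 6 (2 of its 6 elements, about 33% of primes); D_6 (6T3) additionally contains elements of type 6, 2+2+1+1 (5 of its 12 elements, about 42% of primes); C_3 x S_3 (6T5) additionally contains elements of type 6, 3+1+1+1 (10 of its 18 elements, about 56% of primes); A_4 x C_2 (6T6) additionally contains elements of type 6, 2+2+1+1, 2+1+1+1+1 (14 of its 24 elements, about 58% of primes); S_4 (6T8) additionally contains elements of type 4+1+1, 2+2+1+1 (9 of its 24 elements, about 38% of primes); S_3 x S_3 (6T9) additionally contains elements of type 6, 3+1+1+1, 2+2+1+1 (25 of its 36 elements, about 69% of primes); S_4 x C_2 (6T11) additionally contains elements of type 6, 4+2, 4+1+1, 2+2+1+1, 2+1+1+1+1 (32 of its 48 elements, about 67% of primes); (S_3 x S_3) : C_2 (6T13) additionally contains elements of type 6, 4+2, 3+2+1, 3+1+1+1, 2+2+1+1, 2+1+1+1+1 (61 of its 72 elements, about 85% of primes); PGL(2,5) (6T14) additionally contains elements of type 6, 5+1, 4+1+1, 2+2+1+1 (89 of its 120 elements, about 74% of primes); S_6 (6T16) additionally contains elements of type 6, 5+1, 4+2, 4+1+1, 3+2+1, 3+1+1+1, 2+2+1+1, 2+1+1+1+1 (664 of its 720 elements, about 92% of primes). None of the 23 primes tested shows any such pattern (for each of these groups the chance of that is below 10^-4), which rules them out. Hence G = S_3 (6T2), of order 6. The Galois group S_3 (6T2) has order 6, so the splitting field has degree 6 over Q.

6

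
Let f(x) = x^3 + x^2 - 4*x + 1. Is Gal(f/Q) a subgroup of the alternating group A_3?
The polynomial is irreducible of degree 3 over Q. Its discriminant is 169 = 13^2, a perfect square. A Galois group lies in the alternating group exactly when the discriminant is a square in Q, so the Galois group (C_3) is contained in A_3.

Yes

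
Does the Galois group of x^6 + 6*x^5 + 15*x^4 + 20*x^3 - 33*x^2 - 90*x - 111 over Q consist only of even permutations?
Yes

The polynomial is irreducible of degree 6 over Q. Its discriminant is 450868486864896 = 21233664^2, a perfect square. A Galois group lies in the alternating group exactly when the discriminant is a square in Q, so the Galois group (A_4) is contained in A_6.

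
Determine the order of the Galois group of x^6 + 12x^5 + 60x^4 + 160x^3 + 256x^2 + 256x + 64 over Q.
24

The degree of the splitting field over Q equals the order of the Galois group, so first determine the group. The polynomial f is an irreducible sextic over Q, so G = Gal(f/Q) is one of the 16 transitive subgroups 6T1, ..., 6T16 of S_6. The discriminant of f is 66039417143296 = 8126464^2, a perfect square, so G is contained in A_6. The transitive groups of degree 6 contained in A_6 are: A_4 (6T4, order 12), S_4 (6T7, order 24), (C_3 x C_3) : C_4 (6T10, order 36), PSL(2,5) (6T12, order 60), A_6 (6T15, order 360). By Dedekind's theorem, for a prime p not dividing disc(f) the degrees of the irreducible factors of f mod p form the cycle type of an element of G. Factoring f modulo the 79 such primes p <= 419 (skipping 2, 31, which divide the discriminant), each new pattern first appears at: mod 3: f = (x^2 + x + 2)(x^4 + 2x^3 + 2x^2 + x + 2), pattern 4+2; mod 5: f = (x^3 + 3x^2 + 2x + 2)(x^3 + 4x^2 + x + 2), pattern 3+3; mod 11: f = (x + 7)(x + 8)(x^2 + x + 4)(x^2 + 7x + 5), pattern 2+2+1+1; mod 67: f = (x + 6)(x + 8)(x + 24)(x + 47)(x + 63)(x + 65), pattern 1+1+1+1+1+1. No other pattern occurs in this range, so the set of observed cycle types is {4+2, 3+3, 2+2+1+1, 1+1+1+1+1+1}. The candidates containing elements of all these cycle types are S_4 (6T7) of order 24, (C_3 x C_3) : C_4 (6T10) of order 36, A_6 (6T15) of order 360; the others are excluded. The observed types are precisely the cycle types that occur in S_4 (6T7). Each of the other remaining candidates has further cycle types, and by the Chebotarev density theorem the matching factorization patterns would occur for a proportion of primes equal to their share of the group: (C_3 x C_3) : C_4 (6T10) additionally contains elements of type 3+1+1+1 (4 of its 36 elements, about 11% of primes); A_6 (6T15) additionally contains elements of type 5+1, 3+1+1+1 (184 of its 360 elements, about 51% of primes). None of the 79 primes tested shows any such pattern (for each of these groups the chance of that is below 10^-4), which rules them out. Hence G = S_4 (6T7), of order 24. The Galois group S_4 (6T7) has order 24, so the splitting field has degree 24 over Q.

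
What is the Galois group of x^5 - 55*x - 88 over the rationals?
The polynomial f is an irreducible quintic over Q, so G = Gal(f/Q) is a transitive subgroup of S_5: one of C_5 (5T1, order 5), D_5 (5T2, order 10), F_20 (5T3, order 20), A_5 (5T4, order 60) or S_5 (5T5, order 120). The discriminant of f is 58564000000 = 242000^2, a perfect square, so G is contained in A_5. The transitive groups of degree 5 contained in A_5 are: C_5 (5T1, order 5), D_5 (5T2, order 10), A_5 (5T4, order 60). By Dedekind's theorem, for a prime p not dividing disc(f) the degrees of the irreducible factors of f mod p form the cycle type of an element of G. Factoring f modulo the 3 such primes p <= 13 (skipping 2, 5, 11, which divide the discriminant), each new pattern first appears at: mod 3: f = (x^5 + 2x + 2), pattern 5; mod 13: f = (x + 5)(x + 7)(x^3 + x^2 + 5x + 9), pattern 3+1+1. No other pattern occurs in this range, so the set of observed cycle types is {5, 3+1+1}. Among the candidates above, the only group containing elements of all these cycle types is A_5 (5T4) — each of C_5 (5T1), D_5 (5T2) lacks at least one of them. Hence G = A_5 (5T4), of order 60.

A_5 (also written A5)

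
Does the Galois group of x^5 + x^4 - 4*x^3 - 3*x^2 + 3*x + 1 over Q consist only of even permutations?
The polynomial is irreducible of degree 5 over Q. Its discriminant is 14641 = 121^2, a perfect square. A Galois group lies in the alternating group exactly when the discriminant is a square in Q, so the Galois group (C_5) is contained in A_5.

Yes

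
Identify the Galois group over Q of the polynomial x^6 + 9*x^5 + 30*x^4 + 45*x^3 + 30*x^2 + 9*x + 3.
The polynomial f is an irreducible sextic over Q, so G = Gal(f/Q) is one of the 16 transitive subgroups 6T1, ..., 6T16 of S_6. The discriminant of f is -34992, which is not a perfect square, so G is not contained in A_6. The transitive groups of degree 6 not contained in A_6 are: C_6 (6T1, order 6), S_3 (6T2, order 6), D_6 (6T3, order 12), C_3 x S_3 (6T5, order 18), A_4 x C_2 (6T6, order 24), S_4 (6T8, order 24), S_3 x S_3 (6T9, order 36), S_4 x C_2 (6T11, order 48), (S_3 x S_3) : C_2 (6T13, order 72), PGL(2,5) (6T14, order 120), S_6 (6T16, order 720). By Dedekind's theorem, for a prime p not dividing disc(f) the degrees of the irreducible factors of f mod p form the cycle type of an element of G. Factoring f modulo the 23 such primes p <= 97 (skipping 2, 3, which divide the discriminant), each new pattern first appears at: mod 5: f = (x^2 + 2)(x^2 + x + 1)(x^2 + 3x + 4), pattern 2+2+2; mod 7: f = (x^3 + 5x + 5)(x^3 + 2x^2 + 4x + 2), pattern 3+3; mod 31: f = (x + 5)(x + 9)(x + 11)(x + 23)(x + 25)(x + 29), pattern 1+1+1+1+1+1. No other pattern occurs in this range, so the set of observed cycle types is {2+2+2, 3+3, 1+1+1+1+1+1}. The candidates containing elements of all these cycle types are C_6 (6T1) of order 6, S_3 (6T2) of order 6, D_6 (6T3) of order 12, C_3 x S_3 (6T5) of order 18, A_4 x C_2 (6T6) of order 24, S_4 (6T8) of order 24, S_3 x S_3 (6T9) of order 36, S_4 x C_2 (6T11) of order 48, (S_3 x S_3) : C_2 (6T13) of order 72, PGL(2,5) (6T14) of order 120, S_6 (6T16) of order 720; the others are excluded. The observed types are precisely the cycle types that occur in S_3 (6T2). Each of the other remaining candidates has further cycle types, and by the Chebotarev density theorem the matching factorization patterns would occur for a proportion of primes equal to their share of the group: C_6 (6T1) additionally contains elements of type 6 (2 of its 6 elements, about 33% of primes); D_6 (6T3) additionally contains elements of type 6, 2+2+1+1 (5 of its 12 elements, about 42% of primes); C_3 x S_3 (6T5) additionally contains elements of type 6, 3+1+1+1 (10 of its 18 elements, about 56% of primes); A_4 x C_2 (6T6) additionally contains elements of type 6, 2+2+1+1, 2+1+1+1+1 (14 of its 24 elements, about 58% of primes); S_4 (6T8) additionally contains elements of type 4+1+1, 2+2+1+1 (9 of its 24 elements, about 38% of primes); S_3 x S_3 (6T9) additionally contains elements of type 6, 3+1+1+1, 2+2+1+1 (25 of its 36 elements, about 69% of primes); S_4 x C_2 (6T11) additionally contains elements of type 6, 4+2, 4+1+1, 2+2+1+1, 2+1+1+1+1 (32 of its 48 elements, about 67% of primes); (S_3 x S_3) : C_2 (6T13) additionally contains elements of type 6, 4+2, 3+2+1, 3+1+1+1, 2+2+1+1, 2+1+1+1+1 (61 of its 72 elements, about 85% of primes); PGL(2,5) (6T14) additionally contains elements of type 6, 5+1, 4+1+1, 2+2+1+1 (89 of its 120 elements, about 74% of primes); S_6 (6T16) additionally contains elements of type 6, 5+1, 4+2, 4+1+1, 3+2+1, 3+1+1+1, 2+2+1+1, 2+1+1+1+1 (664 of its 720 elements, about 92% of primes). None of the 23 primes tested shows any such pattern (for each of these groups the chance of that is below 10^-4), which rules them out. Hence G = S_3 (6T2), of order 6.

6T2: S_3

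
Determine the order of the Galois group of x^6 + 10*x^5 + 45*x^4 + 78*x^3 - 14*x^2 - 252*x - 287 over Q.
12

The degree of the splitting field over Q equals the order of the Galois group, so first determine the group. The polynomial f is an irreducible sextic over Q, so G = Gal(f/Q) is one of the 16 transitive subgroups 6T1, ..., 6T16 of S_6. The discriminant of f is 5729525925351424 = 75693632^2, a perfect square, so G is contained in A_6. The transitive groups of degree 6 contained in A_6 are: A_4 (6T4, order 12), S_4 (6T7, order 24), (C_3 x C_3) : C_4 (6T10, order 36), PSL(2,5) (6T12, order 60), A_6 (6T15, order 360). By Dedekind's theorem, for a prime p not dividing disc(f) the degrees of the irreducible factors of f mod p form the cycle type of an element of G. Factoring f modulo the 33 such primes p <= 149 (skipping 2, 7, which divide the discriminant), each new pattern first appears at: mod 3: f = (x^3 + 2x + 2)(x^3 + x^2 + x + 2), pattern 3+3; mod 13: f = (x + 1)(x + 6)(x^2 + 5x + 9)(x^2 + 11x + 6), pattern 2+2+1+1. No other pattern occurs in this range, so the set of observed cycle types is {3+3, 2+2+1+1}. The candidates containing elements of all these cycle types are A_4 (6T4) of order 12, S_4 (6T7) of order 24, (C_3 x C_3) : C_4 (6T10) of order 36, PSL(2,5) (6T12) of order 60, A_6 (6T15) of order 360; the others are excluded. The observed types are precisely the cycle types that occur in A_4 (6T4) (apart from the identity). Each of the other remaining candidates has further cycle types, and by the Chebotarev density theorem the matching factorization patterns would occur for a proportion of primes equal to their share of the group: S_4 (6T7) additionally contains elements of type 4+2 (6 of its 24 elements, about 25% of primes); (C_3 x C_3) : C_4 (6T10) additionally contains elements of type 4+2, 3+1+1+1 (22 of its 36 elements, about 61% of primes); PSL(2,5) (6T12) additionally contains elements of type 5+1 (24 of its 60 elements, about 40% of primes); A_6 (6T15) additionally contains elements of type 5+1, 4+2, 3+1+1+1 (274 of its 360 elements, about 76% of primes). None of the 33 primes tested shows any such pattern (for each of these groups the chance of that is below 10^-4), which rules them out. Hence G = A_4 (6T4), of order 12. The Galois group A_4 (6T4) has order 12, so the splitting field has degree 12 over Q.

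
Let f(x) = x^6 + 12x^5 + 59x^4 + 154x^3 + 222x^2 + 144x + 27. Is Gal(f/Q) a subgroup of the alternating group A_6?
The polynomial is irreducible of degree 6 over Q. Its discriminant is 154034270784 = 392472^2, a perfect square. A Galois group lies in the alternating group exactly when the discriminant is a square in Q, so the Galois group (S_4) is contained in A_6.

Yes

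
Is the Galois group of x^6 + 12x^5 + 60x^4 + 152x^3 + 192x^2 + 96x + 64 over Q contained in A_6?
The polynomial is irreducible of degree 6 over Q. Its discriminant is -21134460321792, which is not a perfect square. A Galois group lies in the alternating group exactly when the discriminant is a square in Q, so the Galois group (C_6) is not contained in A_6.

No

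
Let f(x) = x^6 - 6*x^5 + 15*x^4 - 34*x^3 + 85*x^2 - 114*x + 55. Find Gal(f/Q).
The polynomial f is an irreducible sextic over Q, so G = Gal(f/Q) is one of the 16 transitive subgroups 6T1, ..., 6T16 of S_6. The discriminant of f is -81459788992, which is not a perfect square, so G is not contained in A_6. The transitive groups of degree 6 not contained in A_6 are: C_6 (6T1, order 6), S_3 (6T2, order 6), D_6 (6T3, order 12), C_3 x S_3 (6T5, order 18), A_4 x C_2 (6T6, order 24), S_4 (6T8, order 24), S_3 x S_3 (6T9, order 36), S_4 x C_2 (6T11, order 48), (S_3 x S_3) : C_2 (6T13, order 72), PGL(2,5) (6T14, order 120), S_6 (6T16, order 720). By Dedekind's theorem, for a prime p not dividing disc(f) the degrees of the irreducible factors of f mod p form the cycle type of an element of G. Factoring f modulo the 3 such primes p <= 7 (skipping 2, which divides the discriminant), each new pattern first appears at: mod 3: f = (x^6 + 2x^3 + x^2 + 1), pattern 6; mod 5: f = (x)(x + 1)(x^4 + 3x^3 + 2x^2 + 4x + 1), pattern 4+1+1; mod 7: f = (x + 5)(x^2 + 2)(x^3 + 3x^2 + 5x + 2), pattern 3+2+1. No other pattern occurs in this range, so the set of observed cycle types is {6, 4+1+1, 3+2+1}. Among the candidates above, the only group containing elements of all these cycle types is S_6 (6T16); every other candidate lacks at least one of them. Hence G = S_6 (6T16), of order 720.

S_6 (order 720)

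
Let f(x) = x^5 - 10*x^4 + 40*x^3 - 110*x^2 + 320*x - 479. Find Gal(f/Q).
F_20, the Frobenius group of order 20

The polynomial f is an irreducible quintic over Q, so G = Gal(f/Q) is a transitive subgroup of S_5: one of C_5 (5T1, order 5), D_5 (5T2, order 10), F_20 (5T3, order 20), A_5 (5T4, order 60) or S_5 (5T5, order 120). The discriminant of f is 1085663503125, which is not a perfect square, so G is not contained in A_5. The transitive groups of degree 5 not contained in A_5 are: F_20 (5T3, order 20), S_5 (5T5, order 120). By Dedekind's theorem, for a prime p not dividing disc(f) the degrees of the irreducible factors of f mod p form the cycle type of an element of G. Factoring f modulo the 18 such primes p <= 73 (skipping 3, 5, 19, which divide the discriminant), each new pattern first appears at: mod 2: f = (x + 1)(x^4 + x^3 + x^2 + x + 1), pattern 4+1; mod 11: f = (x^5 + x^4 + 7x^3 + x + 5), pattern 5; mod 29: f = (x + 27)(x^2 + 10x + 15)(x^2 + 11x + 15), pattern 2+2+1; mod 41: f = (x + 13)(x + 15)(x + 20)(x + 29)(x + 36), pattern 1+1+1+1+1. No other pattern occurs in this range, so the set of observed cycle types is {4+1, 5, 2+2+1, 1+1+1+1+1}. The candidates containing elements of all these cycle types are F_20 (5T3) of order 20, S_5 (5T5) of order 120; the others are excluded. The observed types are precisely the cycle types that occur in F_20 (5T3). Each of the other remaining candidates has further cycle types, and by the Chebotarev density theorem the matching factorization patterns would occur for a proportion of primes equal to their share of the group: S_5 (5T5) additionally contains elements of type 3+2, 3+1+1, 2+1+1+1 (50 of its 120 elements, about 42% of primes). None of the 18 primes tested shows any such pattern (for each of these groups the chance of that is below 10^-4), which rules them out. Hence G = F_20 (5T3), of order 20.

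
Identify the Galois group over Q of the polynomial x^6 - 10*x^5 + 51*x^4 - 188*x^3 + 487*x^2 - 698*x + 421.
The polynomial f is an irreducible sextic over Q, so G = Gal(f/Q) is one of the 16 transitive subgroups 6T1, ..., 6T16 of S_6. The discriminant of f is -1154968245501952, which is not a perfect square, so G is not contained in A_6. The transitive groups of degree 6 not contained in A_6 are: C_6 (6T1, order 6), S_3 (6T2, order 6), D_6 (6T3, order 12), C_3 x S_3 (6T5, order 18), A_4 x C_2 (6T6, order 24), S_4 (6T8, order 24), S_3 x S_3 (6T9, order 36), S_4 x C_2 (6T11, order 48), (S_3 x S_3) : C_2 (6T13, order 72), PGL(2,5) (6T14, order 120), S_6 (6T16, order 720). By Dedekind's theorem, for a prime p not dividing disc(f) the degrees of the irreducible factors of f mod p form the cycle type of an element of G. Factoring f modulo the 37 such primes p <= 167 (skipping 2, 7, which divide the discriminant), each new pattern first appears at: mod 3: f = (x^6 + 2x^5 + x^3 + x^2 + x + 1), pattern 6; mod 11: f = (x^3 + 2x^2 + 4x + 1)(x^3 + 10x^2 + 5x + 3), pattern 3+3; mod 13: f = (x^2 + 2x + 7)(x^2 + 6x + 2)(x^2 + 8x + 5), pattern 2+2+2; mod 29: f = (x + 1)(x + 10)(x + 21)(x + 23)(x + 24)(x + 27), pattern 1+1+1+1+1+1. No other pattern occurs in this range, so the set of observed cycle types is {6, 3+3, 2+2+2, 1+1+1+1+1+1}. The candidates containing elements of all these cycle types are C_6 (6T1) of order 6, D_6 (6T3) of order 12, C_3 x S_3 (6T5) of order 18, A_4 x C_2 (6T6) of order 24, S_3 x S_3 (6T9) of order 36, S_4 x C_2 (6T11) of order 48, (S_3 x S_3) : C_2 (6T13) of order 72, PGL(2,5) (6T14) of order 120, S_6 (6T16) of order 720; the others are excluded. The observed types are precisely the cycle types that occur in C_6 (6T1). Each of the other remaining candidates has further cycle types, and by the Chebotarev density theorem the matching factorization patterns would occur for a proportion of primes equal to their share of the group: D_6 (6T3) additionally contains elements of type 2+2+1+1 (3 of its 12 elements, about 25% of primes); C_3 x S_3 (6T5) additionally contains elements of type 3+1+1+1 (4 of its 18 elements, about 22% of primes); A_4 x C_2 (6T6) additionally contains elements of type 2+2+1+1, 2+1+1+1+1 (6 of its 24 elements, about 25% of primes); S_3 x S_3 (6T9) additionally contains elements of type 3+1+1+1, 2+2+1+1 (13 of its 36 elements, about 36% of primes); S_4 x C_2 (6T11) additionally contains elements of type 4+2, 4+1+1, 2+2+1+1, 2+1+1+1+1 (24 of its 48 elements, about 50% of primes); (S_3 x S_3) : C_2 (6T13) additionally contains elements of type 4+2, 3+2+1, 3+1+1+1, 2+2+1+1, 2+1+1+1+1 (49 of its 72 elements, about 68% of primes); PGL(2,5) (6T14) additionally contains elements of type 5+1, 4+1+1, 2+2+1+1 (69 of its 120 elements, about 58% of primes); S_6 (6T16) additionally contains elements of type 5+1, 4+2, 4+1+1, 3+2+1, 3+1+1+1, 2+2+1+1, 2+1+1+1+1 (544 of its 720 elements, about 76% of primes). None of the 37 primes tested shows any such pattern (for each of these groups the chance of that is below 10^-4), which rules them out. Hence G = C_6 (6T1), of order 6.

C_6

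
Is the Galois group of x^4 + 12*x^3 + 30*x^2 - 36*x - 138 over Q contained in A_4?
No

The polynomial is irreducible of degree 4 over Q. Its discriminant is -16595712, which is not a perfect square. A Galois group lies in the alternating group exactly when the discriminant is a square in Q, so the Galois group (D_4) is not contained in A_4.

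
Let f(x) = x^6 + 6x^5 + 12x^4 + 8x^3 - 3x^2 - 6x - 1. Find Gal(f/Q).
The polynomial f is an irreducible sextic over Q, so G = Gal(f/Q) is one of the 16 transitive subgroups 6T1, ..., 6T16 of S_6. The discriminant of f is -419904, which is not a perfect square, so G is not contained in A_6. The transitive groups of degree 6 not contained in A_6 are: C_6 (6T1, order 6), S_3 (6T2, order 6), D_6 (6T3, order 12), C_3 x S_3 (6T5, order 18), A_4 x C_2 (6T6, order 24), S_4 (6T8, order 24), S_3 x S_3 (6T9, order 36), S_4 x C_2 (6T11, order 48), (S_3 x S_3) : C_2 (6T13, order 72), PGL(2,5) (6T14, order 120), S_6 (6T16, order 720). By Dedekind's theorem, for a prime p not dividing disc(f) the degrees of the irreducible factors of f mod p form the cycle type of an element of G. Factoring f modulo the 33 such primes p <= 149 (skipping 2, 3, which divide the discriminant), each new pattern first appears at: mod 5: f = (x^3 + 2x^2 + 1)(x^3 + 4x^2 + 4x + 4), pattern 3+3; mod 7: f = (x^6 + 6x^5 + 5x^4 + x^3 + 4x^2 + x + 6), pattern 6; mod 17: f = (x + 3)(x + 16)(x^2 + 2x + 7)(x^2 + 2x + 13), pattern 2+2+1+1; mod 19: f = (x + 7)(x + 8)(x + 13)(x + 14)(x^2 + 2x + 7), pattern 2+1+1+1+1; mod 71: f = (x^2 + 2x + 41)(x^2 + 2x + 46)(x^2 + 2x + 55), pattern 2+2+2. No other pattern occurs in this range, so the set of observed cycle types is {3+3, 6, 2+2+1+1, 2+1+1+1+1, 2+2+2}. The candidates containing elements of all these cycle types are A_4 x C_2 (6T6) of order 24, S_4 x C_2 (6T11) of order 48, (S_3 x S_3) : C_2 (6T13) of order 72, S_6 (6T16) of order 720; the others are excluded. The observed types are precisely the cycle types that occur in A_4 x C_2 (6T6) (apart from the identity). Each of the other remaining candidates has further cycle types, and by the Chebotarev density theorem the matching factorization patterns would occur for a proportion of primes equal to their share of the group: S_4 x C_2 (6T11) additionally contains elements of type 4+2, 4+1+1 (12 of its 48 elements, about 25% of primes); (S_3 x S_3) : C_2 (6T13) additionally contains elements of type 4+2, 3+2+1, 3+1+1+1 (34 of its 72 elements, about 47% of primes); S_6 (6T16) additionally contains elements of type 5+1, 4+2, 4+1+1, 3+2+1, 3+1+1+1 (484 of its 720 elements, about 67% of primes). None of the 33 primes tested shows any such pattern (for each of these groups the chance of that is below 10^-4), which rules them out. Hence G = A_4 x C_2 (6T6), of order 24.

A_4 x C_2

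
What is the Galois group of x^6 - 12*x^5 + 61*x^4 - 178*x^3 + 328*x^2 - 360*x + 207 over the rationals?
The polynomial f is an irreducible sextic over Q, so G = Gal(f/Q) is one of the 16 transitive subgroups 6T1, ..., 6T16 of S_6. The discriminant of f is -28523156544, which is not a perfect square, so G is not contained in A_6. The transitive groups of degree 6 not contained in A_6 are: C_6 (6T1, order 6), S_3 (6T2, order 6), D_6 (6T3, order 12), C_3 x S_3 (6T5, order 18), A_4 x C_2 (6T6, order 24), S_4 (6T8, order 24), S_3 x S_3 (6T9, order 36), S_4 x C_2 (6T11, order 48), (S_3 x S_3) : C_2 (6T13, order 72), PGL(2,5) (6T14, order 120), S_6 (6T16, order 720). By Dedekind's theorem, for a prime p not dividing disc(f) the degrees of the irreducible factors of f mod p form the cycle type of an element of G. Factoring f modulo the 17 such primes p <= 71 (skipping 2, 3, 31, which divide the discriminant), each new pattern first appears at: mod 5: f = (x^3 + 4x^2 + 3)(x^3 + 4x^2 + 4), pattern 3+3; mod 7: f = (x^6 + 2x^5 + 5x^4 + 4x^3 + 6x^2 + 4x + 4), pattern 6; mod 11: f = (x^2 + 3x + 3)(x^2 + 8x + 6)(x^2 + 10x + 6), pattern 2+2+2; mod 13: f = (x^2 + 8x + 11)(x^4 + 6x^3 + 2x^2 + 7), pattern 4+2; mod 23: f = (x)(x + 11)(x^4 + 15x^2 + 2x + 7), pattern 4+1+1; mod 37: f = (x + 1)(x + 19)(x^2 + 13x + 25)(x^2 + 29x + 21), pattern 2+2+1+1; mod 47: f = (x + 26)(x + 41)(x + 43)(x + 46)(x^2 + 20x + 13), pattern 2+1+1+1+1. No other pattern occurs in this range, so the set of observed cycle types is {3+3, 6, 2+2+2, 4+2, 4+1+1, 2+2+1+1, 2+1+1+1+1}. The candidates containing elements of all these cycle types are S_4 x C_2 (6T11) of order 48, S_6 (6T16) of order 720; the others are excluded. The observed types are precisely the cycle types that occur in S_4 x C_2 (6T11) (apart from the identity). Each of the other remaining candidates has further cycle types, and by the Chebotarev density theorem the matching factorization patterns would occur for a proportion of primes equal to their share of the group: S_6 (6T16) additionally contains elements of type 5+1, 3+2+1, 3+1+1+1 (304 of its 720 elements, about 42% of primes). None of the 17 primes tested shows any such pattern (for each of these groups the chance of that is below 10^-4), which rules them out. Hence G = S_4 x C_2 (6T11), of order 48.

S_4 x C_2 (order 48)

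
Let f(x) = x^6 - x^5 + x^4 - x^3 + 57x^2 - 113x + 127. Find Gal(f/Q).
The polynomial f is an irreducible sextic over Q, so G = Gal(f/Q) is one of the 16 transitive subgroups 6T1, ..., 6T16 of S_6. The discriminant of f is -423386583897823, which is not a perfect square, so G is not contained in A_6. The transitive groups of degree 6 not contained in A_6 are: C_6 (6T1, order 6), S_3 (6T2, order 6), D_6 (6T3, order 12), C_3 x S_3 (6T5, order 18), A_4 x C_2 (6T6, order 24), S_4 (6T8, order 24), S_3 x S_3 (6T9, order 36), S_4 x C_2 (6T11, order 48), (S_3 x S_3) : C_2 (6T13, order 72), PGL(2,5) (6T14, order 120), S_6 (6T16, order 720). By Dedekind's theorem, for a prime p not dividing disc(f) the degrees of the irreducible factors of f mod p form the cycle type of an element of G. Factoring f modulo the 37 such primes p <= 173 (skipping 7, 13, 29, which divide the discriminant), each new pattern first appears at: mod 2: f = (x^3 + x + 1)(x^3 + x^2 + 1), pattern 3+3; mod 3: f = (x^6 + 2x^5 + x^4 + 2x^3 + x + 1), pattern 6; mod 41: f = (x^2 + 3x + 27)(x^2 + 5x + 18)(x^2 + 32x + 13), pattern 2+2+2; mod 43: f = (x + 1)(x + 7)(x + 10)(x + 16)(x + 23)(x + 28), pattern 1+1+1+1+1+1. No other pattern occurs in this range, so the set of observed cycle types is {3+3, 6, 2+2+2, 1+1+1+1+1+1}. The candidates containing elements of all these cycle types are C_6 (6T1) of order 6, D_6 (6T3) of order 12, C_3 x S_3 (6T5) of order 18, A_4 x C_2 (6T6) of order 24, S_3 x S_3 (6T9) of order 36, S_4 x C_2 (6T11) of order 48, (S_3 x S_3) : C_2 (6T13) of order 72, PGL(2,5) (6T14) of order 120, S_6 (6T16) of order 720; the others are excluded. The observed types are precisely the cycle types that occur in C_6 (6T1). Each of the other remaining candidates has further cycle types, and by the Chebotarev density theorem the matching factorization patterns would occur for a proportion of primes equal to their share of the group: D_6 (6T3) additionally contains elements of type 2+2+1+1 (3 of its 12 elements, about 25% of primes); C_3 x S_3 (6T5) additionally contains elements of type 3+1+1+1 (4 of its 18 elements, about 22% of primes); A_4 x C_2 (6T6) additionally contains elements of type 2+2+1+1, 2+1+1+1+1 (6 of its 24 elements, about 25% of primes); S_3 x S_3 (6T9) additionally contains elements of type 3+1+1+1, 2+2+1+1 (13 of its 36 elements, about 36% of primes); S_4 x C_2 (6T11) additionally contains elements of type 4+2, 4+1+1, 2+2+1+1, 2+1+1+1+1 (24 of its 48 elements, about 50% of primes); (S_3 x S_3) : C_2 (6T13) additionally contains elements of type 4+2, 3+2+1, 3+1+1+1, 2+2+1+1, 2+1+1+1+1 (49 of its 72 elements, about 68% of primes); PGL(2,5) (6T14) additionally contains elements of type 5+1, 4+1+1, 2+2+1+1 (69 of its 120 elements, about 58% of primes); S_6 (6T16) additionally contains elements of type 5+1, 4+2, 4+1+1, 3+2+1, 3+1+1+1, 2+2+1+1, 2+1+1+1+1 (544 of its 720 elements, about 76% of primes). None of the 37 primes tested shows any such pattern (for each of these groups the chance of that is below 10^-4), which rules them out. Hence G = C_6 (6T1), of order 6.

6T1: C_6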